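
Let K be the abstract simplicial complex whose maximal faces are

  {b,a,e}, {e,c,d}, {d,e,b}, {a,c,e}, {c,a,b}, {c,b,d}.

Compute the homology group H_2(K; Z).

K has 5 vertices, 9 edges, 6 triangles.
rank ∂_2 = 5, rank ∂_3 = 0 ⇒ b_2 = 6 − 5 − 0 = 1. So H_2 = Z.

H_2 = Z.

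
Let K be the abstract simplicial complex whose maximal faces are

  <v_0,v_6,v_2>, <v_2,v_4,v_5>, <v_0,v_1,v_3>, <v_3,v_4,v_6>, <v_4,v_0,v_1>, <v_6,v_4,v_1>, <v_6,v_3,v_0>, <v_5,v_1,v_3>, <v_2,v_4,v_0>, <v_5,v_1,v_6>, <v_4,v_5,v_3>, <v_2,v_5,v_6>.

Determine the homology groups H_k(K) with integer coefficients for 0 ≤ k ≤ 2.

H_0 ≅ Z,  H_1 ≅ Z/2,  H_2 = 0.

Take the total order v_0 < v_1 < v_2 < v_3 < v_4 < v_5 < v_6 on the vertex set. Then K (dimension 2) consists of the simplices:

  0-simplices (7): [v_0], [v_1], [v_2], [v_3], [v_4], [v_5], [v_6]
  1-simplices (18): (18 of them)
  2-simplices (12): (12 of them)

Hence C_0 ≅ Z^7, C_1 ≅ Z^18, C_2 ≅ Z^12.

∂_1: C_1 → C_0 sends each edge [p,q] (with p < q) to q − p.
This gives a 7×18 integer matrix of rank 6; reducing to Smith normal form yields diagonal entries (1,1,1,1,1,1).

The boundary map ∂_2: C_2 → C_1 acts by ∂[p,q,r] = [q,r] − [p,r] + [p,q]. For instance
  ∂[v_1,v_5,v_6] = [v_5,v_6] − [v_1,v_6] + [v_1,v_5],
  ∂[v_0,v_1,v_4] = [v_1,v_4] − [v_0,v_4] + [v_0,v_1].
This gives a 18×12 integer matrix of rank 12; reducing to Smith normal form yields diagonal entries (1,1,1,1,1,1,1,1,1,1,1,2).

Now H_k = ker ∂_k / im ∂_{k+1}, so:

  H_0: rank C_0 − rank ∂_1 = 7 − 6 = 1, and the invariant factors of ∂_1 are all 1, so H_0 ≅ Z.
  H_1: rank ker ∂_1 − rank ∂_2 = (18 − 6) − 12 = 0, and ∂_2 has invariant factor 2 > 1, so H_1 ≅ Z/2.
  H_2: rank ker ∂_2 − rank ∂_3 = (12 − 12) − 0 = 0, and there is no ∂_3, so H_2 ≅ 0.

As a check, the Euler characteristic is 7 − 18 + 12 = 1, which agrees with 1 − 0 + 0 = 1.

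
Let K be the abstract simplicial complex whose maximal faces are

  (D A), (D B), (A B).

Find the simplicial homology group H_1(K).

We work with the vertex ordering A < B < D. The simplices of K, each written with vertices in increasing order, are:

  0-simplices (3): A, B, D
  1-simplices (3): AB, AD, BD

so the chain groups are C_0 ≅ Z^3, C_1 ≅ Z^3.

The boundary map ∂_1: C_1 → C_0 maps an edge to its endpoints' difference, ∂[p,q] = q − p.
The resulting 3×3 matrix has rank 2, and its Smith normal form has invariant factors (1,1).

Computing H_k = (kernel of ∂_k) / (image of ∂_{k+1}):

  H_1: rank ker ∂_1 − rank ∂_2 = (3 − 2) − 0 = 1, and there is no ∂_2, so H_1 ≅ Z.

H_1 = Z.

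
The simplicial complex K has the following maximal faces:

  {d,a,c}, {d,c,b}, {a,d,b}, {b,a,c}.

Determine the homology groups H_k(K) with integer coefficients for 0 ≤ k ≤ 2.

Order the vertices as a < b < c < d. Listing each simplex with vertices in this order, K has dimension 2 with simplices:

  0-simplices (4): a, b, c, d
  1-simplices (6): ab, ac, ad, bc, bd, cd
  2-simplices (4): abc, abd, acd, bcd

Hence C_0 ≅ Z^4, C_1 ≅ Z^6, C_2 ≅ Z^4.

Boundary ∂_1: C_1 → C_0 maps an edge to its endpoints' difference, ∂[p,q] = q − p. For instance
  ∂ac = c − a.
The 4×6 boundary matrix has rank 3 and Smith normal form diag(1,1,1).

∂_2: C_2 → C_1 acts by ∂[p,q,r] = [q,r] − [p,r] + [p,q]. For instance
  ∂abc = bc − ac + ab,
  ∂acd = cd − ad + ac.
As a 6×4 matrix over Z this has rank 3, with invariant factors (1,1,1).

Reading off H_k = ker ∂_k / im ∂_{k+1}:

  H_0: rank C_0 − rank ∂_1 = 4 − 3 = 1, and the invariant factors of ∂_1 are all 1, so H_0 = Z.
  H_1: rank ker ∂_1 − rank ∂_2 = (6 − 3) − 3 = 0, and the invariant factors of ∂_2 are all 1, so H_1 = 0.
  H_2: rank ker ∂_2 − rank ∂_3 = (4 − 3) − 0 = 1, and there is no ∂_3, so H_2 = Z.

As a check, the Euler characteristic is 4 − 6 + 4 = 2, which agrees with 1 − 0 + 1 = 2.

H_0 ≅ Z,  H_1 = 0,  H_2 ≅ Z.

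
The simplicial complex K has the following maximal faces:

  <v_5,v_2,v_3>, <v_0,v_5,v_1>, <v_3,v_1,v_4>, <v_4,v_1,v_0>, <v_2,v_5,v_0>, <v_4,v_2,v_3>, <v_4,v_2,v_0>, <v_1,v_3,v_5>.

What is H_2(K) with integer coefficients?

Take the total order v_0 < v_1 < v_2 < v_3 < v_4 < v_5 on the vertex set. Then K (dimension 2) consists of the simplices:

  0-simplices (6): [v_0], [v_1], [v_2], [v_3], [v_4], [v_5]
  1-simplices (12): [v_0,v_1], [v_0,v_2], [v_0,v_4], [v_0,v_5], [v_1,v_3], [v_1,v_4], [v_1,v_5], [v_2,v_3], [v_2,v_4], [v_2,v_5], [v_3,v_4], [v_3,v_5]
  2-simplices (8): [v_0,v_1,v_4], [v_0,v_1,v_5], [v_0,v_2,v_4], [v_0,v_2,v_5], [v_1,v_3,v_4], [v_1,v_3,v_5], [v_2,v_3,v_4], [v_2,v_3,v_5]

giving chain groups C_0 ≅ Z^6, C_1 ≅ Z^12, C_2 ≅ Z^8.

∂_1: C_1 → C_0 sends each edge [p,q] (with p < q) to q − p.
This gives a 6×12 integer matrix of rank 5; reducing to Smith normal form yields diagonal entries (1,1,1,1,1).

The boundary map ∂_2: C_2 → C_1 acts by ∂[p,q,r] = [q,r] − [p,r] + [p,q]. For instance
  ∂[v_2,v_3,v_4] = [v_3,v_4] − [v_2,v_4] + [v_2,v_3],
  ∂[v_0,v_2,v_4] = [v_2,v_4] − [v_0,v_4] + [v_0,v_2].
The resulting 12×8 matrix has rank 7, and its Smith normal form has invariant factors (1,1,1,1,1,1,1).

Reading off H_k = ker ∂_k / im ∂_{k+1}:

  H_2: rank ker ∂_2 − rank ∂_3 = (8 − 7) − 0 = 1, and there is no ∂_3, so H_2 = Z.

H_2 ≅ Z.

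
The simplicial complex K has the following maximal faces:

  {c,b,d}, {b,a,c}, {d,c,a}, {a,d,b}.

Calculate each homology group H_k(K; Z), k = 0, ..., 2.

H_0 = Z,  H_1 = 0,  H_2 = Z.

Fix the vertex order a < b < c < d and write every simplex with vertices in increasing order. Then dim K = 2 and the simplices of K are:

  0-simplices (4): a, b, c, d
  1-simplices (6): ab, ac, ad, bc, bd, cd
  2-simplices (4): abc, abd, acd, bcd

giving chain groups C_0 ≅ Z^4, C_1 ≅ Z^6, C_2 ≅ Z^4.

The boundary map ∂_1: C_1 → C_0 maps an edge to its endpoints' difference, ∂[p,q] = q − p.
As a 4×6 matrix over Z this has rank 3, with invariant factors (1,1,1).

The boundary map ∂_2: C_2 → C_1 acts by ∂[p,q,r] = [q,r] − [p,r] + [p,q]. For instance
  ∂acd = cd − ad + ac,
  ∂abd = bd − ad + ab.
As a 6×4 matrix over Z this has rank 3, with invariant factors (1,1,1).

Computing H_k = (kernel of ∂_k) / (image of ∂_{k+1}):

  H_0: rank C_0 − rank ∂_1 = 4 − 3 = 1, and the invariant factors of ∂_1 are all 1, so H_0 ≅ Z.
  H_1: rank ker ∂_1 − rank ∂_2 = (6 − 3) − 3 = 0, and the invariant factors of ∂_2 are all 1, so H_1 ≅ 0.
  H_2: rank ker ∂_2 − rank ∂_3 = (4 − 3) − 0 = 1, and there is no ∂_3, so H_2 ≅ Z.

(K is a triangulation of the 2-sphere S^2.)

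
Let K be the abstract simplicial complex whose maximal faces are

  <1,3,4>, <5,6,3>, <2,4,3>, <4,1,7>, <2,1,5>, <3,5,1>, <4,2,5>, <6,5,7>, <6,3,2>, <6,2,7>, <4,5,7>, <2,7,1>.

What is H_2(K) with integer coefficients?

Take the total order 1 < 2 < 3 < 4 < 5 < 6 < 7 on the vertex set. Then K (dimension 2) consists of the simplices:

  0-simplices (7): [1], [2], [3], [4], [5], [6], [7]
  1-simplices (18): [1,2], [1,3], [1,4], [1,5], [1,7], [2,3], [2,4], [2,5], [2,6], [2,7], [3,4], [3,5], [3,6], [4,5], [4,7], [5,6], [5,7], [6,7]
  2-simplices (12): [1,2,5], [1,2,7], [1,3,4], [1,3,5], [1,4,7], [2,3,4], [2,3,6], [2,4,5], [2,6,7], [3,5,6], [4,5,7], [5,6,7]

Hence C_0 ≅ Z^7, C_1 ≅ Z^18, C_2 ≅ Z^12.

Boundary ∂_1: C_1 → C_0 is given by ∂[p,q] = [q] − [p]. For instance
  ∂[5,6] = [6] − [5].
The resulting 7×18 matrix has rank 6, and its Smith normal form has invariant factors (1,1,1,1,1,1).

∂_2: C_2 → C_1 acts by ∂[p,q,r] = [q,r] − [p,r] + [p,q]. For instance
  ∂[1,2,5] = [2,5] − [1,5] + [1,2],
  ∂[1,3,4] = [3,4] − [1,4] + [1,3].
This gives a 18×12 integer matrix of rank 12; reducing to Smith normal form yields diagonal entries (1,1,1,1,1,1,1,1,1,1,1,2).

Reading off H_k = ker ∂_k / im ∂_{k+1}:

  H_2: rank ker ∂_2 − rank ∂_3 = (12 − 12) − 0 = 0, and there is no ∂_3, so H_2 = 0.

H_2 ≅ 0.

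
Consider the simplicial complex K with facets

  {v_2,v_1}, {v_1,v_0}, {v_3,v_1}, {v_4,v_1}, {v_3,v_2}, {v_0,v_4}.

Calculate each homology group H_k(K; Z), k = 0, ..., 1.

Fix the vertex order v_0 < v_1 < v_2 < v_3 < v_4 and write every simplex with vertices in increasing order. Then dim K = 1 and the simplices of K are:

  0-simplices (5): [v_0], [v_1], [v_2], [v_3], [v_4]
  1-simplices (6): [v_0,v_1], [v_0,v_4], [v_1,v_2], [v_1,v_3], [v_1,v_4], [v_2,v_3]

giving chain groups C_0 ≅ Z^5, C_1 ≅ Z^6.

∂_1: C_1 → C_0 maps an edge to its endpoints' difference, ∂[p,q] = q − p. For instance
  ∂[v_2,v_3] = [v_3] − [v_2].
This gives a 5×6 integer matrix of rank 4; reducing to Smith normal form yields diagonal entries (1,1,1,1).

Now H_k = ker ∂_k / im ∂_{k+1}, so:

  H_0: rank C_0 − rank ∂_1 = 5 − 4 = 1, and the invariant factors of ∂_1 are all 1, so H_0 = Z.
  H_1: rank ker ∂_1 − rank ∂_2 = (6 − 4) − 0 = 2, and there is no ∂_2, so H_1 = Z^2.

(K is a triangulation of a wedge of 2 circles.)

H_0 = Z,  H_1 = Z^2.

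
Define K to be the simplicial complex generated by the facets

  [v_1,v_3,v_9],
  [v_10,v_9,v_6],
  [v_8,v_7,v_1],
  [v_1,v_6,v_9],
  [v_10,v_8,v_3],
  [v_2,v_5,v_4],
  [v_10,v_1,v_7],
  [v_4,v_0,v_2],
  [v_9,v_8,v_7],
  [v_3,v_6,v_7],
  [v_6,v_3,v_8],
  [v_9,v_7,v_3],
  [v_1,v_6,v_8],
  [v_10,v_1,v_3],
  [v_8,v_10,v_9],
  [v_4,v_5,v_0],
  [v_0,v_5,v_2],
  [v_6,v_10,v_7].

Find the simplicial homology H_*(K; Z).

Order the vertices as v_0 < v_1 < v_2 < v_3 < v_4 < v_5 < v_6 < v_7 < v_8 < v_9 < v_10. Listing each simplex with vertices in this order, K has dimension 2 with simplices:

  0-simplices (11): [v_0], [v_1], [v_2], [v_3], [v_4], [v_5], [v_6], [v_7], [v_8], [v_9], [v_10]
  1-simplices (27): (27 of them)
  2-simplices (18): (18 of them)

Hence C_0 ≅ Z^11, C_1 ≅ Z^27, C_2 ≅ Z^18.

The boundary map ∂_1: C_1 → C_0 sends each edge [p,q] (with p < q) to q − p.
The resulting 11×27 matrix has rank 9, and its Smith normal form has invariant factors (1,1,1,1,1,1,1,1,1).

The boundary map ∂_2: C_2 → C_1 sends each 2-simplex [p,q,r] to [q,r] − [p,r] + [p,q]. For instance
  ∂[v_1,v_3,v_10] = [v_3,v_10] − [v_1,v_10] + [v_1,v_3],
  ∂[v_1,v_6,v_9] = [v_6,v_9] − [v_1,v_9] + [v_1,v_6].
As a 27×18 matrix over Z this has rank 16, with invariant factors (1,1,1,1,1,1,1,1,1,1,1,1,1,1,1,1).

Computing H_k = (kernel of ∂_k) / (image of ∂_{k+1}):

  H_0: rank C_0 − rank ∂_1 = 11 − 9 = 2, and the invariant factors of ∂_1 are all 1, so H_0 ≅ Z^2.
  H_1: rank ker ∂_1 − rank ∂_2 = (27 − 9) − 16 = 2, and the invariant factors of ∂_2 are all 1, so H_1 ≅ Z^2.
  H_2: rank ker ∂_2 − rank ∂_3 = (18 − 16) − 0 = 2, and there is no ∂_3, so H_2 ≅ Z^2.

As a check, the Euler characteristic is 11 − 27 + 18 = 2, which agrees with 2 − 2 + 2 = 2.
(K is a triangulation of the disjoint union of the 2-sphere S^2 and the torus T^2.)

H_0 = Z^2,  H_1 = Z^2,  H_2 = Z^2.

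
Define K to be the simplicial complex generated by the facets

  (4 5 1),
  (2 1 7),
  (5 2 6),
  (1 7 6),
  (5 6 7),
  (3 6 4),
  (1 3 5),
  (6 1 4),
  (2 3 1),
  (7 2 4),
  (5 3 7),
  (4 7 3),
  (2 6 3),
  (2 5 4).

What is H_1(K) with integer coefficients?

Fix the vertex order 1 < 2 < 3 < 4 < 5 < 6 < 7 and write every simplex with vertices in increasing order. Then dim K = 2 and the simplices of K are:

  0-simplices (7): [1], [2], [3], [4], [5], [6], [7]
  1-simplices (21): [1,2], [1,3], [1,4], [1,5], [1,6], [1,7], [2,3], [2,4], [2,5], [2,6], [2,7], [3,4], [3,5], [3,6], [3,7], [4,5], [4,6], [4,7], [5,6], [5,7], [6,7]
  2-simplices (14): [1,2,3], [1,2,7], [1,3,5], [1,4,5], [1,4,6], [1,6,7], [2,3,6], [2,4,5], [2,4,7], [2,5,6], [3,4,6], [3,4,7], [3,5,7], [5,6,7]

giving chain groups C_0 ≅ Z^7, C_1 ≅ Z^21, C_2 ≅ Z^14.

∂_1: C_1 → C_0 is given by ∂[p,q] = [q] − [p]. For instance
  ∂[3,5] = [5] − [3].
The 7×21 boundary matrix has rank 6 and Smith normal form diag(1,1,1,1,1,1).

Boundary ∂_2: C_2 → C_1 maps a triangle to the signed sum of its edges. For instance
  ∂[1,3,5] = [3,5] − [1,5] + [1,3],
  ∂[3,4,7] = [4,7] − [3,7] + [3,4].
As a 21×14 matrix over Z this has rank 13, with invariant factors (1,1,1,1,1,1,1,1,1,1,1,1,1).

Now H_k = ker ∂_k / im ∂_{k+1}, so:

  H_1: rank ker ∂_1 − rank ∂_2 = (21 − 6) − 13 = 2, and the invariant factors of ∂_2 are all 1, so H_1 ≅ Z^2.

(K is a triangulation of the torus T^2.)

H_1 ≅ Z^2.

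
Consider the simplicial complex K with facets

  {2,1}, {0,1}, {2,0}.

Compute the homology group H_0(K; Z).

We work with the vertex ordering 0 < 1 < 2. The simplices of K, each written with vertices in increasing order, are:

  0-simplices (3): [0], [1], [2]
  1-simplices (3): [0,1], [0,2], [1,2]

giving chain groups C_0 ≅ Z^3, C_1 ≅ Z^3.

Boundary ∂_1: C_1 → C_0 is given by ∂[p,q] = [q] − [p].
As a 3×3 matrix over Z this has rank 2, with invariant factors (1,1).

From H_k ≅ ker(∂_k) / im(∂_{k+1}) we obtain:

  H_0: rank C_0 − rank ∂_1 = 3 − 2 = 1, and the invariant factors of ∂_1 are all 1, so H_0 = Z.

H_0 ≅ Z.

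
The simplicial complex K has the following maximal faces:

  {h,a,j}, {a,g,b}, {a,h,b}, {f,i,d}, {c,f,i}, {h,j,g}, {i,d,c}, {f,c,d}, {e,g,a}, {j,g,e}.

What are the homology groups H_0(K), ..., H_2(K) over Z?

H_0 ≅ Z^2,  H_1 ≅ Z,  H_2 ≅ Z.

Fix the vertex order a < b < c < d < e < f < g < h < i < j and write every simplex with vertices in increasing order. Then dim K = 2 and the simplices of K are:

  0-simplices (10): a, b, c, d, e, f, g, h, i, j
  1-simplices (18): ab, ae, ag, ah, aj, bg, bh, cd, cf, ci, df, di, eg, ej, fi, gh, gj, hj
  2-simplices (10): abg, abh, aeg, ahj, cdf, cdi, cfi, dfi, egj, ghj

Hence C_0 ≅ Z^10, C_1 ≅ Z^18, C_2 ≅ Z^10.

∂_1: C_1 → C_0 sends each edge [p,q] (with p < q) to q − p.
The 10×18 boundary matrix has rank 8 and Smith normal form diag(1,1,1,1,1,1,1,1).

∂_2: C_2 → C_1 acts by ∂[p,q,r] = [q,r] − [p,r] + [p,q]. For instance
  ∂aeg = eg − ag + ae,
  ∂cfi = fi − ci + cf.
The resulting 18×10 matrix has rank 9, and its Smith normal form has invariant factors (1,1,1,1,1,1,1,1,1).

From H_k ≅ ker(∂_k) / im(∂_{k+1}) we obtain:

  H_0: rank C_0 − rank ∂_1 = 10 − 8 = 2, and the invariant factors of ∂_1 are all 1, so H_0 = Z^2.
  H_1: rank ker ∂_1 − rank ∂_2 = (18 − 8) − 9 = 1, and the invariant factors of ∂_2 are all 1, so H_1 = Z.
  H_2: rank ker ∂_2 − rank ∂_3 = (10 − 9) − 0 = 1, and there is no ∂_3, so H_2 = Z.

As a check, the Euler characteristic is 10 − 18 + 10 = 2, which agrees with 2 − 1 + 1 = 2.
(K is a triangulation of the disjoint union of the cylinder S^1 x I and the 2-sphere S^2.)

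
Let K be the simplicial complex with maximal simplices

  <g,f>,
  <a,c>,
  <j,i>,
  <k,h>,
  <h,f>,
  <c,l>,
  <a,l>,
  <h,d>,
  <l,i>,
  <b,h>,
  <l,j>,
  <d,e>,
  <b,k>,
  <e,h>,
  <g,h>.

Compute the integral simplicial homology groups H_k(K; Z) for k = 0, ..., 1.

Take the total order a < b < c < d < e < f < g < h < i < j < k < l on the vertex set. Then K (dimension 1) consists of the simplices:

  0-simplices (12): a, b, c, d, e, f, g, h, i, j, k, l
  1-simplices (15): ac, al, bh, bk, cl, de, dh, eh, fg, fh, gh, hk, ij, il, jl

giving chain groups C_0 ≅ Z^12, C_1 ≅ Z^15.

Boundary ∂_1: C_1 → C_0 sends each edge [p,q] (with p < q) to q − p.
This gives a 12×15 integer matrix of rank 10; reducing to Smith normal form yields diagonal entries (1,1,1,1,1,1,1,1,1,1).

From H_k ≅ ker(∂_k) / im(∂_{k+1}) we obtain:

  H_0: rank C_0 − rank ∂_1 = 12 − 10 = 2, and the invariant factors of ∂_1 are all 1, so H_0 ≅ Z^2.
  H_1: rank ker ∂_1 − rank ∂_2 = (15 − 10) − 0 = 5, and there is no ∂_2, so H_1 ≅ Z^5.

(K is a triangulation of the disjoint union of a wedge of 3 circles and a wedge of 2 circles.)

H_0 ≅ Z^2,  H_1 ≅ Z^5.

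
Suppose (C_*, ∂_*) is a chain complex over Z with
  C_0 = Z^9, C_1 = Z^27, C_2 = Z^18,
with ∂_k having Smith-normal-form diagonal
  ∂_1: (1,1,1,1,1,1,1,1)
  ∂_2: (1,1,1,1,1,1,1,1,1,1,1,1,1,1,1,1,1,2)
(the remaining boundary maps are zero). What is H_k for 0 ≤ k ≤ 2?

H_0 ≅ Z,  H_1 ≅ Z ⊕ Z/2Z,  H_2 = 0.

H_0: b_0 = 9 − 0 − 8 = 1; torsion from ∂_1 factors > 1: none. So H_0 ≅ Z.
H_1: b_1 = 27 − 8 − 18 = 1; torsion from ∂_2 factors > 1: [2]. So H_1 ≅ Z ⊕ Z/2Z.
H_2: b_2 = 18 − 18 − 0 = 0; torsion from ∂_3 factors > 1: none. So H_2 ≅ 0.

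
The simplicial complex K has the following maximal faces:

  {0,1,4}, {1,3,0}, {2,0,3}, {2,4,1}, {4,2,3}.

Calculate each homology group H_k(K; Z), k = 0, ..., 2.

H_0 = Z,  H_1 = Z,  H_2 = 0.

Order the vertices as 0 < 1 < 2 < 3 < 4. Listing each simplex with vertices in this order, K has dimension 2 with simplices:

  0-simplices (5): [0], [1], [2], [3], [4]
  1-simplices (10): [0,1], [0,2], [0,3], [0,4], [1,2], [1,3], [1,4], [2,3], [2,4], [3,4]
  2-simplices (5): [0,1,3], [0,1,4], [0,2,3], [1,2,4], [2,3,4]

giving chain groups C_0 ≅ Z^5, C_1 ≅ Z^10, C_2 ≅ Z^5.

Boundary ∂_1: C_1 → C_0 is given by ∂[p,q] = [q] − [p].
The resulting 5×10 matrix has rank 4, and its Smith normal form has invariant factors (1,1,1,1).

Boundary ∂_2: C_2 → C_1 maps a triangle to the signed sum of its edges. For instance
  ∂[0,1,3] = [1,3] − [0,3] + [0,1],
  ∂[0,2,3] = [2,3] − [0,3] + [0,2].
As a 10×5 matrix over Z this has rank 5, with invariant factors (1,1,1,1,1).

Now H_k = ker ∂_k / im ∂_{k+1}, so:

  H_0: rank C_0 − rank ∂_1 = 5 − 4 = 1, and the invariant factors of ∂_1 are all 1, so H_0 = Z.
  H_1: rank ker ∂_1 − rank ∂_2 = (10 − 4) − 5 = 1, and the invariant factors of ∂_2 are all 1, so H_1 = Z.
  H_2: rank ker ∂_2 − rank ∂_3 = (5 − 5) − 0 = 0, and there is no ∂_3, so H_2 = 0.

As a check, the Euler characteristic is 5 − 10 + 5 = 0, which agrees with 1 − 1 + 0 = 0.
(K is a triangulation of the Möbius band.)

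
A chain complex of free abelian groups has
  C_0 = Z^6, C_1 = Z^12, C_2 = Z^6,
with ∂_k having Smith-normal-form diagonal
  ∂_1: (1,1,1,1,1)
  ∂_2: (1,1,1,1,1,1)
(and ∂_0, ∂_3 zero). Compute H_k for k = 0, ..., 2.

H_0: b_0 = 6 − 0 − 5 = 1; torsion from ∂_1 factors > 1: none. So H_0 = Z.
H_1: b_1 = 12 − 5 − 6 = 1; torsion from ∂_2 factors > 1: none. So H_1 = Z.
H_2: b_2 = 6 − 6 − 0 = 0; torsion from ∂_3 factors > 1: none. So H_2 = 0.

H_0 = Z,  H_1 = Z,  H_2 = 0.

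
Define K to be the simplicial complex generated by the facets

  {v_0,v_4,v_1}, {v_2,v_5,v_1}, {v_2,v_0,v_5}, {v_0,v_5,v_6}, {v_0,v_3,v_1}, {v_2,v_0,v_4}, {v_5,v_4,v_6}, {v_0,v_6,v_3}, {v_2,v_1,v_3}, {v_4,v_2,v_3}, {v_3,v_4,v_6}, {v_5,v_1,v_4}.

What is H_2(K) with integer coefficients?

We work with the vertex ordering v_0 < v_1 < v_2 < v_3 < v_4 < v_5 < v_6. The simplices of K, each written with vertices in increasing order, are:

  0-simplices (7): [v_0], [v_1], [v_2], [v_3], [v_4], [v_5], [v_6]
  1-simplices (18): (18 of them)
  2-simplices (12): (12 of them)

giving chain groups C_0 ≅ Z^7, C_1 ≅ Z^18, C_2 ≅ Z^12.

The boundary map ∂_1: C_1 → C_0 is given by ∂[p,q] = [q] − [p]. For instance
  ∂[v_5,v_6] = [v_6] − [v_5].
The 7×18 boundary matrix has rank 6 and Smith normal form diag(1,1,1,1,1,1).

Boundary ∂_2: C_2 → C_1 maps a triangle to the signed sum of its edges. For instance
  ∂[v_4,v_5,v_6] = [v_5,v_6] − [v_4,v_6] + [v_4,v_5],
  ∂[v_1,v_4,v_5] = [v_4,v_5] − [v_1,v_5] + [v_1,v_4].
The resulting 18×12 matrix has rank 12, and its Smith normal form has invariant factors (1,1,1,1,1,1,1,1,1,1,1,2).

Reading off H_k = ker ∂_k / im ∂_{k+1}:

  H_2: rank ker ∂_2 − rank ∂_3 = (12 − 12) − 0 = 0, and there is no ∂_3, so H_2 ≅ 0.

(K is a triangulation of the real projective plane RP^2.)

H_2 = 0.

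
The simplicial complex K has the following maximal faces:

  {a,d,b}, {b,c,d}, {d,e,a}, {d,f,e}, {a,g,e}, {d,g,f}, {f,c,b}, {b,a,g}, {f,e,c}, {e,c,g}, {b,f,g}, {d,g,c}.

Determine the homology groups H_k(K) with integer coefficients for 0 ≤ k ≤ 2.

K has 7 vertices, 18 edges, 12 triangles.
rank ∂_0 = 0, rank ∂_1 = 6 ⇒ b_0 = 7 − 0 − 6 = 1; all invariant factors of ∂_1 are 1 so no torsion. So H_0 ≅ Z.
rank ∂_1 = 6, rank ∂_2 = 12 ⇒ b_1 = 18 − 6 − 12 = 0; ∂_2 has invariant factor(s) [2] giving torsion. So H_1 ≅ Z/2.
rank ∂_2 = 12, rank ∂_3 = 0 ⇒ b_2 = 12 − 12 − 0 = 0. So H_2 ≅ 0.

H_0 = Z,  H_1 = Z/2,  H_2 = 0.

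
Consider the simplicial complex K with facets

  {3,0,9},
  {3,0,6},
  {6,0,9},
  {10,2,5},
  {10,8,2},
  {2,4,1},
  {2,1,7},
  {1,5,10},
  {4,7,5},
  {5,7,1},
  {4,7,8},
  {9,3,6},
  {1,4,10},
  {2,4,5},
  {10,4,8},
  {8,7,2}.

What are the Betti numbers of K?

We work with the vertex ordering 0 < 1 < 2 < 3 < 4 < 5 < 6 < 7 < 8 < 9 < 10. The simplices of K, each written with vertices in increasing order, are:

  0-simplices (11): [0], [1], [2], [3], [4], [5], [6], [7], [8], [9], [10]
  1-simplices (24): (24 of them)
  2-simplices (16): [0,3,6], [0,3,9], [0,6,9], [1,2,4], [1,2,7], [1,4,10], [1,5,7], [1,5,10], [2,4,5], [2,5,10], [2,7,8], [2,8,10], [3,6,9], [4,5,7], [4,7,8], [4,8,10]

giving chain groups C_0 ≅ Z^11, C_1 ≅ Z^24, C_2 ≅ Z^16.

∂_1: C_1 → C_0 is given by ∂[p,q] = [q] − [p]. For instance
  ∂[5,10] = [10] − [5].
The 11×24 boundary matrix has rank 9 and Smith normal form diag(1,1,1,1,1,1,1,1,1).

The boundary map ∂_2: C_2 → C_1 acts by ∂[p,q,r] = [q,r] − [p,r] + [p,q]. For instance
  ∂[0,6,9] = [6,9] − [0,9] + [0,6],
  ∂[2,8,10] = [8,10] − [2,10] + [2,8].
As a 24×16 matrix over Z this has rank 15, with invariant factors (1,1,1,1,1,1,1,1,1,1,1,1,1,1,2).

Computing H_k = (kernel of ∂_k) / (image of ∂_{k+1}):

  H_0: rank C_0 − rank ∂_1 = 11 − 9 = 2, and the invariant factors of ∂_1 are all 1, so H_0 = Z^2.
  H_1: rank ker ∂_1 − rank ∂_2 = (24 − 9) − 15 = 0, and ∂_2 has invariant factor 2 > 1, so H_1 = Z_2.
  H_2: rank ker ∂_2 − rank ∂_3 = (16 − 15) − 0 = 1, and there is no ∂_3, so H_2 = Z.

Hence the Betti numbers are b_0 = 2, b_1 = 0, b_2 = 1.

b_0 = 2, b_1 = 0, b_2 = 1.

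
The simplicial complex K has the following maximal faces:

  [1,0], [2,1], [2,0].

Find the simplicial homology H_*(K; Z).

H_0 = Z,  H_1 = Z.

Fix the vertex order 0 < 1 < 2 and write every simplex with vertices in increasing order. Then dim K = 1 and the simplices of K are:

  0-simplices (3): [0], [1], [2]
  1-simplices (3): [0,1], [0,2], [1,2]

Hence C_0 ≅ Z^3, C_1 ≅ Z^3.

∂_1: C_1 → C_0 is given by ∂[p,q] = [q] − [p]. For instance
  ∂[1,2] = [2] − [1].
As a 3×3 matrix over Z this has rank 2, with invariant factors (1,1).

Computing H_k = (kernel of ∂_k) / (image of ∂_{k+1}):

  H_0: rank C_0 − rank ∂_1 = 3 − 2 = 1, and the invariant factors of ∂_1 are all 1, so H_0 ≅ Z.
  H_1: rank ker ∂_1 − rank ∂_2 = (3 − 2) − 0 = 1, and there is no ∂_2, so H_1 ≅ Z.

As a check, the Euler characteristic is 3 − 3 = 0, which agrees with 1 − 1 = 0.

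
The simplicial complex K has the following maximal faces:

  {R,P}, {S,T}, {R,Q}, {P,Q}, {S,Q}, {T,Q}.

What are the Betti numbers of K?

b_0 = 1, b_1 = 2.

Take the total order P < Q < R < S < T on the vertex set. Then K (dimension 1) consists of the simplices:

  0-simplices (5): P, Q, R, S, T
  1-simplices (6): PQ, PR, QR, QS, QT, ST

so the chain groups are C_0 ≅ Z^5, C_1 ≅ Z^6.

∂_1: C_1 → C_0 sends each edge [p,q] (with p < q) to q − p. For instance
  ∂QT = T − Q.
As a 5×6 matrix over Z this has rank 4, with invariant factors (1,1,1,1).

Now H_k = ker ∂_k / im ∂_{k+1}, so:

  H_0: rank C_0 − rank ∂_1 = 5 − 4 = 1, and the invariant factors of ∂_1 are all 1, so H_0 ≅ Z.
  H_1: rank ker ∂_1 − rank ∂_2 = (6 − 4) − 0 = 2, and there is no ∂_2, so H_1 ≅ Z^2.

Hence the Betti numbers are b_0 = 1, b_1 = 2.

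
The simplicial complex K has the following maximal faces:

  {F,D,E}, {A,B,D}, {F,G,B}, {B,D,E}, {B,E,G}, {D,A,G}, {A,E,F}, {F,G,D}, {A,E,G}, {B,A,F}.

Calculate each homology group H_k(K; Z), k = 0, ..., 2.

K has 6 vertices, 15 edges, 10 triangles.
rank ∂_0 = 0, rank ∂_1 = 5 ⇒ b_0 = 6 − 0 − 5 = 1; all invariant factors of ∂_1 are 1 so no torsion. So H_0 ≅ Z.
rank ∂_1 = 5, rank ∂_2 = 10 ⇒ b_1 = 15 − 5 − 10 = 0; ∂_2 has invariant factor(s) [2] giving torsion. So H_1 ≅ Z/2.
rank ∂_2 = 10, rank ∂_3 = 0 ⇒ b_2 = 10 − 10 − 0 = 0. So H_2 ≅ 0.

H_0 = Z,  H_1 = Z/2,  H_2 = 0.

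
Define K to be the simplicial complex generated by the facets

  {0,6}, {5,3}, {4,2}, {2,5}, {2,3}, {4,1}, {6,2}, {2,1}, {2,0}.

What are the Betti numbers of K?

b_0 = 1, b_1 = 3.

Fix the vertex order 0 < 1 < 2 < 3 < 4 < 5 < 6 and write every simplex with vertices in increasing order. Then dim K = 1 and the simplices of K are:

  0-simplices (7): [0], [1], [2], [3], [4], [5], [6]
  1-simplices (9): [0,2], [0,6], [1,2], [1,4], [2,3], [2,4], [2,5], [2,6], [3,5]

giving chain groups C_0 ≅ Z^7, C_1 ≅ Z^9.

The boundary map ∂_1: C_1 → C_0 is given by ∂[p,q] = [q] − [p]. For instance
  ∂[0,6] = [6] − [0].
This gives a 7×9 integer matrix of rank 6; reducing to Smith normal form yields diagonal entries (1,1,1,1,1,1).

From H_k ≅ ker(∂_k) / im(∂_{k+1}) we obtain:

  H_0: rank C_0 − rank ∂_1 = 7 − 6 = 1, and the invariant factors of ∂_1 are all 1, so H_0 ≅ Z.
  H_1: rank ker ∂_1 − rank ∂_2 = (9 − 6) − 0 = 3, and there is no ∂_2, so H_1 ≅ Z^3.

As a check, the Euler characteristic is 7 − 9 = -2, which agrees with 1 − 3 = -2.

Hence the Betti numbers are b_0 = 1, b_1 = 3.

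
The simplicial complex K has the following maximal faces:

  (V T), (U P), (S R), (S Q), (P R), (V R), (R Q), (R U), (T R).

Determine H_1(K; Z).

We work with the vertex ordering P < Q < R < S < T < U < V. The simplices of K, each written with vertices in increasing order, are:

  0-simplices (7): P, Q, R, S, T, U, V
  1-simplices (9): PR, PU, QR, QS, RS, RT, RU, RV, TV

giving chain groups C_0 ≅ Z^7, C_1 ≅ Z^9.

Boundary ∂_1: C_1 → C_0 sends each edge [p,q] (with p < q) to q − p. For instance
  ∂RU = U − R.
The 7×9 boundary matrix has rank 6 and Smith normal form diag(1,1,1,1,1,1).

From H_k ≅ ker(∂_k) / im(∂_{k+1}) we obtain:

  H_1: rank ker ∂_1 − rank ∂_2 = (9 − 6) − 0 = 3, and there is no ∂_2, so H_1 ≅ Z^3.

H_1 = Z^3.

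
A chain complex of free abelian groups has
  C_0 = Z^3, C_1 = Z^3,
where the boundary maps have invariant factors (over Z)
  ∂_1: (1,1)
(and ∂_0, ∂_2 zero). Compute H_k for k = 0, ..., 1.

H_0: b_0 = 3 − 0 − 2 = 1; torsion from ∂_1 factors > 1: none. So H_0 = Z.
H_1: b_1 = 3 − 2 − 0 = 1; torsion from ∂_2 factors > 1: none. So H_1 = Z.

H_0 = Z,  H_1 = Z.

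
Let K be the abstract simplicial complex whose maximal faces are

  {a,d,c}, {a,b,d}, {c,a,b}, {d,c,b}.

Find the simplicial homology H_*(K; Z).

Fix the vertex order a < b < c < d and write every simplex with vertices in increasing order. Then dim K = 2 and the simplices of K are:

  0-simplices (4): a, b, c, d
  1-simplices (6): ab, ac, ad, bc, bd, cd
  2-simplices (4): abc, abd, acd, bcd

giving chain groups C_0 ≅ Z^4, C_1 ≅ Z^6, C_2 ≅ Z^4.

The boundary map ∂_1: C_1 → C_0 sends each edge [p,q] (with p < q) to q − p.
The 4×6 boundary matrix has rank 3 and Smith normal form diag(1,1,1).

The boundary map ∂_2: C_2 → C_1 sends each 2-simplex [p,q,r] to [q,r] − [p,r] + [p,q]. For instance
  ∂abd = bd − ad + ab,
  ∂bcd = cd − bd + bc.
The resulting 6×4 matrix has rank 3, and its Smith normal form has invariant factors (1,1,1).

From H_k ≅ ker(∂_k) / im(∂_{k+1}) we obtain:

  H_0: rank C_0 − rank ∂_1 = 4 − 3 = 1, and the invariant factors of ∂_1 are all 1, so H_0 = Z.
  H_1: rank ker ∂_1 − rank ∂_2 = (6 − 3) − 3 = 0, and the invariant factors of ∂_2 are all 1, so H_1 = 0.
  H_2: rank ker ∂_2 − rank ∂_3 = (4 − 3) − 0 = 1, and there is no ∂_3, so H_2 = Z.

As a check, the Euler characteristic is 4 − 6 + 4 = 2, which agrees with 1 − 0 + 1 = 2.
(K is a triangulation of the 2-sphere S^2.)

H_0 = Z,  H_1 = 0,  H_2 = Z.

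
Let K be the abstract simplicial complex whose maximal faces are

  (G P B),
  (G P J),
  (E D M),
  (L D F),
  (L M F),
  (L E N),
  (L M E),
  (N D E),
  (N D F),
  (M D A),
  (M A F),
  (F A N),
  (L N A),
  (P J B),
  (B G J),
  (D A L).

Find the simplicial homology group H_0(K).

We work with the vertex ordering A < B < D < E < F < G < J < L < M < N < P. The simplices of K, each written with vertices in increasing order, are:

  0-simplices (11): A, B, D, E, F, G, J, L, M, N, P
  1-simplices (24): AD, AF, AL, AM, AN, BG, BJ, BP, DE, DF, DL, DM, DN, EL, EM, EN, FL, FM, FN, GJ, GP, JP, LM, LN
  2-simplices (16): ADL, ADM, AFM, AFN, ALN, BGJ, BGP, BJP, DEM, DEN, DFL, DFN, ELM, ELN, FLM, GJP

Hence C_0 ≅ Z^11, C_1 ≅ Z^24, C_2 ≅ Z^16.

Boundary ∂_1: C_1 → C_0 maps an edge to its endpoints' difference, ∂[p,q] = q − p. For instance
  ∂FN = N − F.
As a 11×24 matrix over Z this has rank 9, with invariant factors (1,1,1,1,1,1,1,1,1).

Boundary ∂_2: C_2 → C_1 sends each 2-simplex [p,q,r] to [q,r] − [p,r] + [p,q]. For instance
  ∂DFL = FL − DL + DF,
  ∂AFM = FM − AM + AF.
This gives a 24×16 integer matrix of rank 15; reducing to Smith normal form yields diagonal entries (1,1,1,1,1,1,1,1,1,1,1,1,1,1,2).

From H_k ≅ ker(∂_k) / im(∂_{k+1}) we obtain:

  H_0: rank C_0 − rank ∂_1 = 11 − 9 = 2, and the invariant factors of ∂_1 are all 1, so H_0 ≅ Z^2.

(K is a triangulation of the disjoint union of the real projective plane RP^2 and the 2-sphere S^2.)

H_0 = Z^2.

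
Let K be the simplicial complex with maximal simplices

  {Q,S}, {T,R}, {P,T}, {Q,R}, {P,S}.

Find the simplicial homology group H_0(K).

H_0 = Z.

Fix the vertex order P < Q < R < S < T and write every simplex with vertices in increasing order. Then dim K = 1 and the simplices of K are:

  0-simplices (5): P, Q, R, S, T
  1-simplices (5): PS, PT, QR, QS, RT

Hence C_0 ≅ Z^5, C_1 ≅ Z^5.

Boundary ∂_1: C_1 → C_0 sends each edge [p,q] (with p < q) to q − p. For instance
  ∂PS = S − P.
The resulting 5×5 matrix has rank 4, and its Smith normal form has invariant factors (1,1,1,1).

From H_k ≅ ker(∂_k) / im(∂_{k+1}) we obtain:

  H_0: rank C_0 − rank ∂_1 = 5 − 4 = 1, and the invariant factors of ∂_1 are all 1, so H_0 ≅ Z.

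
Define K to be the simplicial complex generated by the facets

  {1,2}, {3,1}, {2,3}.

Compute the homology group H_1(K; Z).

H_1 ≅ Z.

Take the total order 1 < 2 < 3 on the vertex set. Then K (dimension 1) consists of the simplices:

  0-simplices (3): [1], [2], [3]
  1-simplices (3): [1,2], [1,3], [2,3]

so the chain groups are C_0 ≅ Z^3, C_1 ≅ Z^3.

Boundary ∂_1: C_1 → C_0 sends each edge [p,q] (with p < q) to q − p.
The 3×3 boundary matrix has rank 2 and Smith normal form diag(1,1).

Computing H_k = (kernel of ∂_k) / (image of ∂_{k+1}):

  H_1: rank ker ∂_1 − rank ∂_2 = (3 − 2) − 0 = 1, and there is no ∂_2, so H_1 ≅ Z.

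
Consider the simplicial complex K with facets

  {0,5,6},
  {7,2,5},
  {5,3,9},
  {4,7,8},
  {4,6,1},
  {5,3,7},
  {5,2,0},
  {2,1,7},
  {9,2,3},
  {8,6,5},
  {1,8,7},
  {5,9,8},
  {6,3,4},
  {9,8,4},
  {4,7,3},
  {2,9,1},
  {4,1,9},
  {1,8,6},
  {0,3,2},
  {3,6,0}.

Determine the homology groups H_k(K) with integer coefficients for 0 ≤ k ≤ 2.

H_0 = Z,  H_1 = Z ⊕ Z/2,  H_2 = 0.

Take the total order 0 < 1 < 2 < 3 < 4 < 5 < 6 < 7 < 8 < 9 on the vertex set. Then K (dimension 2) consists of the simplices:

  0-simplices (10): [0], [1], [2], [3], [4], [5], [6], [7], [8], [9]
  1-simplices (30): (30 of them)
  2-simplices (20): (20 of them)

so the chain groups are C_0 ≅ Z^10, C_1 ≅ Z^30, C_2 ≅ Z^20.

Boundary ∂_1: C_1 → C_0 maps an edge to its endpoints' difference, ∂[p,q] = q − p. For instance
  ∂[3,6] = [6] − [3].
As a 10×30 matrix over Z this has rank 9, with invariant factors (1,1,1,1,1,1,1,1,1).

Boundary ∂_2: C_2 → C_1 maps a triangle to the signed sum of its edges. For instance
  ∂[3,4,7] = [4,7] − [3,7] + [3,4],
  ∂[5,6,8] = [6,8] − [5,8] + [5,6].
As a 30×20 matrix over Z this has rank 20, with invariant factors (1,1,1,1,1,1,1,1,1,1,1,1,1,1,1,1,1,1,1,2).

From H_k ≅ ker(∂_k) / im(∂_{k+1}) we obtain:

  H_0: rank C_0 − rank ∂_1 = 10 − 9 = 1, and the invariant factors of ∂_1 are all 1, so H_0 = Z.
  H_1: rank ker ∂_1 − rank ∂_2 = (30 − 9) − 20 = 1, and ∂_2 has invariant factor 2 > 1, so H_1 = Z ⊕ Z/2.
  H_2: rank ker ∂_2 − rank ∂_3 = (20 − 20) − 0 = 0, and there is no ∂_3, so H_2 = 0.

As a check, the Euler characteristic is 10 − 30 + 20 = 0, which agrees with 1 − 1 + 0 = 0.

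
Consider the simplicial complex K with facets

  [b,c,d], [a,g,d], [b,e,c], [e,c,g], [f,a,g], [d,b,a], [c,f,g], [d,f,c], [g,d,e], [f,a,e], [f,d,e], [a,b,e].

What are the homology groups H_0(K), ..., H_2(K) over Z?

H_0 ≅ Z,  H_1 ≅ Z/2Z,  H_2 = 0.

Fix the vertex order a < b < c < d < e < f < g and write every simplex with vertices in increasing order. Then dim K = 2 and the simplices of K are:

  0-simplices (7): a, b, c, d, e, f, g
  1-simplices (18): ab, ad, ae, af, ag, bc, bd, be, cd, ce, cf, cg, de, df, dg, ef, eg, fg
  2-simplices (12): abd, abe, adg, aef, afg, bcd, bce, cdf, ceg, cfg, def, deg

Hence C_0 ≅ Z^7, C_1 ≅ Z^18, C_2 ≅ Z^12.

Boundary ∂_1: C_1 → C_0 sends each edge [p,q] (with p < q) to q − p. For instance
  ∂af = f − a.
As a 7×18 matrix over Z this has rank 6, with invariant factors (1,1,1,1,1,1).

∂_2: C_2 → C_1 acts by ∂[p,q,r] = [q,r] − [p,r] + [p,q]. For instance
  ∂ceg = eg − cg + ce,
  ∂cdf = df − cf + cd.
As a 18×12 matrix over Z this has rank 12, with invariant factors (1,1,1,1,1,1,1,1,1,1,1,2).

Computing H_k = (kernel of ∂_k) / (image of ∂_{k+1}):

  H_0: rank C_0 − rank ∂_1 = 7 − 6 = 1, and the invariant factors of ∂_1 are all 1, so H_0 = Z.
  H_1: rank ker ∂_1 − rank ∂_2 = (18 − 6) − 12 = 0, and ∂_2 has invariant factor 2 > 1, so H_1 = Z/2Z.
  H_2: rank ker ∂_2 − rank ∂_3 = (12 − 12) − 0 = 0, and there is no ∂_3, so H_2 = 0.

As a check, the Euler characteristic is 7 − 18 + 12 = 1, which agrees with 1 − 0 + 0 = 1.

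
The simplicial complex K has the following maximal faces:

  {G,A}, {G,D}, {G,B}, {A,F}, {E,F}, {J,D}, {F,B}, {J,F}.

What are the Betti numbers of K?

We work with the vertex ordering A < B < D < E < F < G < J. The simplices of K, each written with vertices in increasing order, are:

  0-simplices (7): A, B, D, E, F, G, J
  1-simplices (8): AF, AG, BF, BG, DG, DJ, EF, FJ

so the chain groups are C_0 ≅ Z^7, C_1 ≅ Z^8.

Boundary ∂_1: C_1 → C_0 sends each edge [p,q] (with p < q) to q − p. For instance
  ∂AG = G − A.
As a 7×8 matrix over Z this has rank 6, with invariant factors (1,1,1,1,1,1).

Now H_k = ker ∂_k / im ∂_{k+1}, so:

  H_0: rank C_0 − rank ∂_1 = 7 − 6 = 1, and the invariant factors of ∂_1 are all 1, so H_0 ≅ Z.
  H_1: rank ker ∂_1 − rank ∂_2 = (8 − 6) − 0 = 2, and there is no ∂_2, so H_1 ≅ Z^2.

As a check, the Euler characteristic is 7 − 8 = -1, which agrees with 1 − 2 = -1.

Hence the Betti numbers are b_0 = 1, b_1 = 2.

b_0 = 1, b_1 = 2.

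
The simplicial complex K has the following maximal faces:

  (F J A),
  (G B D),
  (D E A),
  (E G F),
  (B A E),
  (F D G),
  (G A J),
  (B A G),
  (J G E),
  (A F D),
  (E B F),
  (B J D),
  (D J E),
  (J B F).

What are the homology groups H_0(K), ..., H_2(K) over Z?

H_0 ≅ Z,  H_1 ≅ Z^2,  H_2 ≅ Z.

We work with the vertex ordering A < B < D < E < F < G < J. The simplices of K, each written with vertices in increasing order, are:

  0-simplices (7): A, B, D, E, F, G, J
  1-simplices (21): AB, AD, AE, AF, AG, AJ, BD, BE, BF, BG, BJ, DE, DF, DG, DJ, EF, EG, EJ, FG, FJ, GJ
  2-simplices (14): ABE, ABG, ADE, ADF, AFJ, AGJ, BDG, BDJ, BEF, BFJ, DEJ, DFG, EFG, EGJ

Hence C_0 ≅ Z^7, C_1 ≅ Z^21, C_2 ≅ Z^14.

Boundary ∂_1: C_1 → C_0 is given by ∂[p,q] = [q] − [p]. For instance
  ∂EJ = J − E.
The 7×21 boundary matrix has rank 6 and Smith normal form diag(1,1,1,1,1,1).

The boundary map ∂_2: C_2 → C_1 maps a triangle to the signed sum of its edges. For instance
  ∂ABG = BG − AG + AB,
  ∂BEF = EF − BF + BE.
As a 21×14 matrix over Z this has rank 13, with invariant factors (1,1,1,1,1,1,1,1,1,1,1,1,1).

Reading off H_k = ker ∂_k / im ∂_{k+1}:

  H_0: rank C_0 − rank ∂_1 = 7 − 6 = 1, and the invariant factors of ∂_1 are all 1, so H_0 = Z.
  H_1: rank ker ∂_1 − rank ∂_2 = (21 − 6) − 13 = 2, and the invariant factors of ∂_2 are all 1, so H_1 = Z^2.
  H_2: rank ker ∂_2 − rank ∂_3 = (14 − 13) − 0 = 1, and there is no ∂_3, so H_2 = Z.

As a check, the Euler characteristic is 7 − 21 + 14 = 0, which agrees with 1 − 2 + 1 = 0.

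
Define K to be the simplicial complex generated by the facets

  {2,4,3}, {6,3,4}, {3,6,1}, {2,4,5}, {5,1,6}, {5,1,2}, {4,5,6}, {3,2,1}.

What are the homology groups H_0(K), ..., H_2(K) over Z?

H_0 ≅ Z,  H_1 = 0,  H_2 ≅ Z.

K has 6 vertices, 12 edges, 8 triangles.
rank ∂_0 = 0, rank ∂_1 = 5 ⇒ b_0 = 6 − 0 − 5 = 1; all invariant factors of ∂_1 are 1 so no torsion. So H_0 ≅ Z.
rank ∂_1 = 5, rank ∂_2 = 7 ⇒ b_1 = 12 − 5 − 7 = 0; all invariant factors of ∂_2 are 1 so no torsion. So H_1 ≅ 0.
rank ∂_2 = 7, rank ∂_3 = 0 ⇒ b_2 = 8 − 7 − 0 = 1. So H_2 ≅ Z.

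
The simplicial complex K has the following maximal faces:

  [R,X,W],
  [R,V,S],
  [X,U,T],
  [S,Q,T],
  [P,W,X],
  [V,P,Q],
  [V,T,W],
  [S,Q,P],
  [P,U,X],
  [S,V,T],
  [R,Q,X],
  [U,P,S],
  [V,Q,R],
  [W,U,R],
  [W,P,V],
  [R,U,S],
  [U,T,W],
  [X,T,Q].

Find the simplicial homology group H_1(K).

We work with the vertex ordering P < Q < R < S < T < U < V < W < X. The simplices of K, each written with vertices in increasing order, are:

  0-simplices (9): P, Q, R, S, T, U, V, W, X
  1-simplices (27): PQ, PS, PU, PV, PW, PX, QR, QS, QT, QV, QX, RS, RU, RV, RW, RX, ST, SU, SV, TU, TV, TW, TX, UW, UX, VW, WX
  2-simplices (18): PQS, PQV, PSU, PUX, PVW, PWX, QRV, QRX, QST, QTX, RSU, RSV, RUW, RWX, STV, TUW, TUX, TVW

Hence C_0 ≅ Z^9, C_1 ≅ Z^27, C_2 ≅ Z^18.

Boundary ∂_1: C_1 → C_0 maps an edge to its endpoints' difference, ∂[p,q] = q − p.
The 9×27 boundary matrix has rank 8 and Smith normal form diag(1,1,1,1,1,1,1,1).

Boundary ∂_2: C_2 → C_1 acts by ∂[p,q,r] = [q,r] − [p,r] + [p,q]. For instance
  ∂TVW = VW − TW + TV,
  ∂STV = TV − SV + ST.
The resulting 27×18 matrix has rank 18, and its Smith normal form has invariant factors (1,1,1,1,1,1,1,1,1,1,1,1,1,1,1,1,1,2).

Computing H_k = (kernel of ∂_k) / (image of ∂_{k+1}):

  H_1: rank ker ∂_1 − rank ∂_2 = (27 − 8) − 18 = 1, and ∂_2 has invariant factor 2 > 1, so H_1 ≅ Z ⊕ Z/2.

(K is a triangulation of the Klein bottle.)

H_1 ≅ Z ⊕ Z/2.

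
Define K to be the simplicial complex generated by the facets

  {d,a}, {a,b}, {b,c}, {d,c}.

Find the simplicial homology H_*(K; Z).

Take the total order a < b < c < d on the vertex set. Then K (dimension 1) consists of the simplices:

  0-simplices (4): a, b, c, d
  1-simplices (4): ab, ad, bc, cd

Hence C_0 ≅ Z^4, C_1 ≅ Z^4.

Boundary ∂_1: C_1 → C_0 is given by ∂[p,q] = [q] − [p]. For instance
  ∂ad = d − a.
As a 4×4 matrix over Z this has rank 3, with invariant factors (1,1,1).

From H_k ≅ ker(∂_k) / im(∂_{k+1}) we obtain:

  H_0: rank C_0 − rank ∂_1 = 4 − 3 = 1, and the invariant factors of ∂_1 are all 1, so H_0 ≅ Z.
  H_1: rank ker ∂_1 − rank ∂_2 = (4 − 3) − 0 = 1, and there is no ∂_2, so H_1 ≅ Z.

(K is a triangulation of the circle S^1.)

H_0 ≅ Z,  H_1 ≅ Z.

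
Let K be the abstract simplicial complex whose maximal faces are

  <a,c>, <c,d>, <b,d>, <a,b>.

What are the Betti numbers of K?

b_0 = 1, b_1 = 1.

Order the vertices as a < b < c < d. Listing each simplex with vertices in this order, K has dimension 1 with simplices:

  0-simplices (4): a, b, c, d
  1-simplices (4): ab, ac, bd, cd

so the chain groups are C_0 ≅ Z^4, C_1 ≅ Z^4.

The boundary map ∂_1: C_1 → C_0 is given by ∂[p,q] = [q] − [p]. For instance
  ∂bd = d − b.
As a 4×4 matrix over Z this has rank 3, with invariant factors (1,1,1).

Computing H_k = (kernel of ∂_k) / (image of ∂_{k+1}):

  H_0: rank C_0 − rank ∂_1 = 4 − 3 = 1, and the invariant factors of ∂_1 are all 1, so H_0 = Z.
  H_1: rank ker ∂_1 − rank ∂_2 = (4 − 3) − 0 = 1, and there is no ∂_2, so H_1 = Z.

Hence the Betti numbers are b_0 = 1, b_1 = 1.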